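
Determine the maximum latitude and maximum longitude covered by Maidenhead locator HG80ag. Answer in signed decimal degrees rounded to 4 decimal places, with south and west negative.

Field H=7, G=6: +7·20° lon, +6·10° lat → SW at lon -40°, lat -30°.
Square 8, 0: +8·2° lon, +0·1° lat → SW at lon -24°, lat -30°.
Subsquare a=0, g=6: +0·0.0833333° lon, +6·0.0416667° lat → SW at lon -24°, lat -29.75°.
Cell spans 0.0833333° lon × 0.0416667° lat. NE corner is SW corner plus one full cell.
latitude -29.7083, longitude -23.9167.

-29.7083, -23.9167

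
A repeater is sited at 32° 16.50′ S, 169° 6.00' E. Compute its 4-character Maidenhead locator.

Offset from 180°W / 90°S: lon 349.10°, lat 57.73°.
Field (20°×10°, letters A–R): lon ⌊349.10/20⌋ = 17 → R; lat ⌊57.73/10⌋ = 5 → F.
Square (2°×1°, digits 0–9): lon ⌊9.10/2⌋ = 4; lat ⌊7.73/1⌋ = 7.

RF47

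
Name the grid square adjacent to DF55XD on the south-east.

Longitude subsquare x = 23; +1 → 24, wraps to 0 = a, carry into square.
Longitude square 5; +1 → 6.
Latitude subsquare d = 3; −1 → 2 = c.

DF65ac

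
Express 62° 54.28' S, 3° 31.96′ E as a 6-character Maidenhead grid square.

JC17sc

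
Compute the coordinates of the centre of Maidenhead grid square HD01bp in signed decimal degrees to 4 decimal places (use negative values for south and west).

-58.3542, -39.8750

Field H=7, D=3: +7·20° lon, +3·10° lat → SW at lon -40°, lat -60°.
Square 0, 1: +0·2° lon, +1·1° lat → SW at lon -40°, lat -59°.
Subsquare b=1, p=15: +1·0.0833333° lon, +15·0.0416667° lat → SW at lon -39.9167°, lat -58.375°.
Cell spans 0.0833333° lon × 0.0416667° lat. Centre is SW corner plus half of each.
latitude -58.3542, longitude -39.8750.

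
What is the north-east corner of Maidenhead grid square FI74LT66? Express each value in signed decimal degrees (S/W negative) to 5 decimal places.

-5.17917, -65.02500

Field F=5, I=8: +5·20° lon, +8·10° lat → SW at lon -80°, lat -10°.
Square 7, 4: +7·2° lon, +4·1° lat → SW at lon -66°, lat -6°.
Subsquare l=11, t=19: +11·0.0833333° lon, +19·0.0416667° lat → SW at lon -65.0833°, lat -5.20833°.
Extended square 6, 6: +6·0.00833333° lon, +6·0.00416667° lat → SW at lon -65.0333°, lat -5.18333°.
Cell spans 0.00833333° lon × 0.00416667° lat. NE corner is SW corner plus one full cell.
latitude -5.17917, longitude -65.02500.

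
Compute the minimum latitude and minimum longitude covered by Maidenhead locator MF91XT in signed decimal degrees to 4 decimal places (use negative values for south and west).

Field M=12, F=5: +12·20° lon, +5·10° lat → SW at lon 60°, lat -40°.
Square 9, 1: +9·2° lon, +1·1° lat → SW at lon 78°, lat -39°.
Subsquare x=23, t=19: +23·0.0833333° lon, +19·0.0416667° lat → SW at lon 79.9167°, lat -38.2083°.
latitude -38.2083, longitude 79.9167.

-38.2083, 79.9167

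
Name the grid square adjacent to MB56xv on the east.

Longitude subsquare x = 23; +1 → 24, wraps to 0 = a, carry into square.
Longitude square 5; +1 → 6.
The latitude characters are unchanged.

MB66av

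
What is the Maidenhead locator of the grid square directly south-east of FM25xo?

FM35an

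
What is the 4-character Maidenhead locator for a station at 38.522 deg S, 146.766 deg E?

Shift to the Maidenhead origin (180°W, 90°S): lon 326.77, lat 51.48.
Field: 326.77/20 → 16 → Q, 51.48/10 → 5 → F; chars QF.
Square: 6.77/2 → 3, 1.48/1 → 1; chars 31.

QF31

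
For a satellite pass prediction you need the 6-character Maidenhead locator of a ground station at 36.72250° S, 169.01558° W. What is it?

Add 180° to longitude and 90° to latitude: 10.9844, 53.2775.
Field: lon ⌊10.9844/20⌋ = 0 → A; lat ⌊53.2775/10⌋ = 5 → F.
Square: lon ⌊10.9844/2⌋ = 5; lat ⌊3.2775/1⌋ = 3.
Subsquare: lon ⌊0.9844/0.0833333⌋ = 11 → l; lat ⌊0.2775/0.0416667⌋ = 6 → g.

AF53lg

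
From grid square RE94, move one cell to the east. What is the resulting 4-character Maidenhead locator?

AE04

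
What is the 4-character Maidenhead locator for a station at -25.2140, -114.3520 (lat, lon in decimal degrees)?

DG24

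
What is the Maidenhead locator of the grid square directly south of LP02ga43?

LP02ga42

Latitude extended square 3; −1 → 2.
The longitude characters are unchanged.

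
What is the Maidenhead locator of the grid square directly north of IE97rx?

Latitude subsquare x = 23; +1 → 24, wraps to 0 = a, carry into square.
Latitude square 7; +1 → 8.
The longitude characters are unchanged.

IE98ra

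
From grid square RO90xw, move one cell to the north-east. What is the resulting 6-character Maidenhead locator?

AO00ax

Longitude subsquare x = 23; +1 → 24, wraps to 0 = a, carry into square.
Longitude square 9; +1 → 10, wraps to 0, carry into field.
Longitude field R = 17; +1 → 18, wraps to 0 = A, wrapping around the antimeridian.
Latitude subsquare w = 22; +1 → 23 = x.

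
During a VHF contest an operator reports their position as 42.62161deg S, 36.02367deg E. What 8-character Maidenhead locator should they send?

KE87aj20

Shift to the Maidenhead origin (180°W, 90°S): lon 216.02367, lat 47.37839.
Field (20°×10°, letters A–R): 216.02367/20 → 10 → K, 47.37839/10 → 4 → E; chars KE.
Square (2°×1°, digits 0–9): 16.02367/2 → 8, 7.37839/1 → 7; chars 87.
Subsquare (5′×2.5′, letters a–x): 0.02367/0.0833333 → 0 → a, 0.37839/0.0416667 → 9 → j; chars aj.
Extended square (30″×15″, digits 0–9): 0.02367/0.00833333 → 2, 0.00339/0.00416667 → 0; chars 20.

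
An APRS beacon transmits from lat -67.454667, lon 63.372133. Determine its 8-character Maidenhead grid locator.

Add 180° to longitude and 90° to latitude: 243.37213, 22.54533.
Field: lon ⌊243.37213/20⌋ = 12 → M; lat ⌊22.54533/10⌋ = 2 → C.
Square: lon ⌊3.37213/2⌋ = 1; lat ⌊2.54533/1⌋ = 2.
Subsquare: lon ⌊1.37213/0.0833333⌋ = 16 → q; lat ⌊0.54533/0.0416667⌋ = 13 → n.
Extended square: lon ⌊0.03880/0.00833333⌋ = 4; lat ⌊0.00367/0.00416667⌋ = 0.

MC12qn40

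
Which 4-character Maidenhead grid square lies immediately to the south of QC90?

QB99

Latitude square 0; −1 → -1, wraps to 9, carry into field.
Latitude field C = 2; −1 → 1 = B.
The longitude characters are unchanged.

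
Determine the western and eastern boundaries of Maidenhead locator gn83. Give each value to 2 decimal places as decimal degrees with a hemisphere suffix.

44.00° W, 42.00° W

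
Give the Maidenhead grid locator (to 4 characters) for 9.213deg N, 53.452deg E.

Offset from 180°W / 90°S: lon 233.45°, lat 99.21°.
Field: lon ⌊233.45/20⌋ = 11 → L; lat ⌊99.21/10⌋ = 9 → J.
Square: lon ⌊13.45/2⌋ = 6; lat ⌊9.21/1⌋ = 9.

LJ69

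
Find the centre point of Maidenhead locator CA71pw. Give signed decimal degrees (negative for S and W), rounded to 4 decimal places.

-88.0625, -124.7083

Field C=2, A=0: +2·20° lon, +0·10° lat → SW at lon -140°, lat -90°.
Square 7, 1: +7·2° lon, +1·1° lat → SW at lon -126°, lat -89°.
Subsquare p=15, w=22: +15·0.0833333° lon, +22·0.0416667° lat → SW at lon -124.75°, lat -88.0833°.
Cell spans 0.0833333° lon × 0.0416667° lat. Centre is SW corner plus half of each.
latitude -88.0625, longitude -124.7083.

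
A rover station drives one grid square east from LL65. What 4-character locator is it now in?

LL75

Longitude square 6; +1 → 7.
The latitude characters are unchanged.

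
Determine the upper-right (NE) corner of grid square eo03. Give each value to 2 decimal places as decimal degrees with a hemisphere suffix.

54.00° N, 98.00° W

Field E=4, O=14: +4·20° lon, +14·10° lat → SW at lon -100°, lat 50°.
Square 0, 3: +0·2° lon, +3·1° lat → SW at lon -100°, lat 53°.
Cell spans 2° lon × 1° lat. NE corner is SW corner plus one full cell.
latitude 54.00° N, longitude 98.00° W.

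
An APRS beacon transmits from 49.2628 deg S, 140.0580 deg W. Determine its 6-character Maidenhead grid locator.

BE90xr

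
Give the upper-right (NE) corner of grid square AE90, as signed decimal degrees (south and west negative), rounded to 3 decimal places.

Field A=0, E=4: +0·20° lon, +4·10° lat → SW at lon -180°, lat -50°.
Square 9, 0: +9·2° lon, +0·1° lat → SW at lon -162°, lat -50°.
Cell spans 2° lon × 1° lat. NE corner is SW corner plus one full cell.
latitude -49.000, longitude -160.000.

-49.000, -160.000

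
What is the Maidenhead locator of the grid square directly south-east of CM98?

Longitude square 9; +1 → 10, wraps to 0, carry into field.
Longitude field C = 2; +1 → 3 = D.
Latitude square 8; −1 → 7.

DM07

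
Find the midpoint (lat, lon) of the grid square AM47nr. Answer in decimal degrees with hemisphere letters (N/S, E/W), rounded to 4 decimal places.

37.7292° N, 170.8750° W

Field A=0, M=12: +0·20° lon, +12·10° lat → SW at lon -180°, lat 30°.
Square 4, 7: +4·2° lon, +7·1° lat → SW at lon -172°, lat 37°.
Subsquare n=13, r=17: +13·0.0833333° lon, +17·0.0416667° lat → SW at lon -170.917°, lat 37.7083°.
Cell spans 0.0833333° lon × 0.0416667° lat. Centre is SW corner plus half of each.
latitude 37.7292° N, longitude 170.8750° W.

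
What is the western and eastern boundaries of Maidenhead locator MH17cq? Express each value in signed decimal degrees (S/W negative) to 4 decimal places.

62.1667, 62.2500

Field M=12, H=7: +12·20° lon, +7·10° lat → SW at lon 60°, lat -20°.
Square 1, 7: +1·2° lon, +7·1° lat → SW at lon 62°, lat -13°.
Subsquare c=2, q=16: +2·0.0833333° lon, +16·0.0416667° lat → SW at lon 62.1667°, lat -12.3333°.
Cell spans 0.0833333° lon × 0.0416667° lat.
west 62.1667, east 62.2500.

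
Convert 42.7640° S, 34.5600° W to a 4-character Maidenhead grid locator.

Add 180° to longitude and 90° to latitude: 145.44, 47.24.
Field (20°×10°, letters A–R): 145.44/20 → 7 → H, 47.24/10 → 4 → E; chars HE.
Square (2°×1°, digits 0–9): 5.44/2 → 2, 7.24/1 → 7; chars 27.

HE27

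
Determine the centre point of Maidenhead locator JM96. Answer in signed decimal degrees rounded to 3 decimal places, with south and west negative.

Field J=9, M=12: +9·20° lon, +12·10° lat → SW at lon 0°, lat 30°.
Square 9, 6: +9·2° lon, +6·1° lat → SW at lon 18°, lat 36°.
Cell spans 2° lon × 1° lat. Centre is SW corner plus half of each.
latitude 36.500, longitude 19.000.

36.500, 19.000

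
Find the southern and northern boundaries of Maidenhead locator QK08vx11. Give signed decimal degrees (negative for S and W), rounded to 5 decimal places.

Field Q=16, K=10: +16·20° lon, +10·10° lat → SW at lon 140°, lat 10°.
Square 0, 8: +0·2° lon, +8·1° lat → SW at lon 140°, lat 18°.
Subsquare v=21, x=23: +21·0.0833333° lon, +23·0.0416667° lat → SW at lon 141.75°, lat 18.9583°.
Extended square 1, 1: +1·0.00833333° lon, +1·0.00416667° lat → SW at lon 141.758°, lat 18.9625°.
Cell spans 0.00833333° lon × 0.00416667° lat.
south 18.96250, north 18.96667.

18.96250, 18.96667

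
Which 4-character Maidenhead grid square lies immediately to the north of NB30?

NB31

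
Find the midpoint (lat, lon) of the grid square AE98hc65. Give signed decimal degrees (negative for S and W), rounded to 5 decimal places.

Field A=0, E=4: +0·20° lon, +4·10° lat → SW at lon -180°, lat -50°.
Square 9, 8: +9·2° lon, +8·1° lat → SW at lon -162°, lat -42°.
Subsquare h=7, c=2: +7·0.0833333° lon, +2·0.0416667° lat → SW at lon -161.417°, lat -41.9167°.
Extended square 6, 5: +6·0.00833333° lon, +5·0.00416667° lat → SW at lon -161.367°, lat -41.8958°.
Cell spans 0.00833333° lon × 0.00416667° lat. Centre is SW corner plus half of each.
latitude -41.89375, longitude -161.36250.

-41.89375, -161.36250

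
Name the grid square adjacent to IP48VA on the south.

Latitude subsquare a = 0; −1 → -1, wraps to 23 = x, carry into square.
Latitude square 8; −1 → 7.
The longitude characters are unchanged.

IP47vx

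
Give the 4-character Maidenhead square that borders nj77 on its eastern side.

NJ87

Longitude square 7; +1 → 8.
The latitude characters are unchanged.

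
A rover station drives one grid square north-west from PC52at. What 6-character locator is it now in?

PC42xu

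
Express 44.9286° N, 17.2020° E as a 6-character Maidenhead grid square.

JN84ow

Offset from 180°W / 90°S: lon 197.2020°, lat 134.9286°.
Field: lon ⌊197.2020/20⌋ = 9 → J; lat ⌊134.9286/10⌋ = 13 → N.
Square: lon ⌊17.2020/2⌋ = 8; lat ⌊4.9286/1⌋ = 4.
Subsquare: lon ⌊1.2020/0.0833333⌋ = 14 → o; lat ⌊0.9286/0.0416667⌋ = 22 → w.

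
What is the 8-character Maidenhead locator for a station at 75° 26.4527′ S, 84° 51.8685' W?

EB74nn64

Offset from 180°W / 90°S: lon 95.13553°, lat 14.55912°.
Field (20°×10°, letters A–R): lon ⌊95.13553/20⌋ = 4 → E; lat ⌊14.55912/10⌋ = 1 → B.
Square (2°×1°, digits 0–9): lon ⌊15.13553/2⌋ = 7; lat ⌊4.55912/1⌋ = 4.
Subsquare (5′×2.5′, letters a–x): lon ⌊1.13553/0.0833333⌋ = 13 → n; lat ⌊0.55912/0.0416667⌋ = 13 → n.
Extended square (30″×15″, digits 0–9): lon ⌊0.05219/0.00833333⌋ = 6; lat ⌊0.01746/0.00416667⌋ = 4.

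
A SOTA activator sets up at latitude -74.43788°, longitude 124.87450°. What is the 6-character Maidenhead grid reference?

Shift to the Maidenhead origin (180°W, 90°S): lon 304.8745, lat 15.5621.
Field: 304.8745/20 → 15 → P, 15.5621/10 → 1 → B; chars PB.
Square: 4.8745/2 → 2, 5.5621/1 → 5; chars 25.
Subsquare: 0.8745/0.0833333 → 10 → k, 0.5621/0.0416667 → 13 → n; chars kn.

PB25kn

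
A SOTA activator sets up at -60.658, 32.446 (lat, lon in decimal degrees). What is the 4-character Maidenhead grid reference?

KC69

Shift to the Maidenhead origin (180°W, 90°S): lon 212.45, lat 29.34.
Field (20°×10°, letters A–R): 212.45/20 → 10 → K, 29.34/10 → 2 → C; chars KC.
Square (2°×1°, digits 0–9): 12.45/2 → 6, 9.34/1 → 9; chars 69.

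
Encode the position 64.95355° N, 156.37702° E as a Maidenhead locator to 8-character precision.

Shift to the Maidenhead origin (180°W, 90°S): lon 336.37702, lat 154.95355.
Field: 336.37702/20 → 16 → Q, 154.95355/10 → 15 → P; chars QP.
Square: 16.37702/2 → 8, 4.95355/1 → 4; chars 84.
Subsquare: 0.37702/0.0833333 → 4 → e, 0.95355/0.0416667 → 22 → w; chars ew.
Extended square: 0.04369/0.00833333 → 5, 0.03688/0.00416667 → 8; chars 58.

QP84ew58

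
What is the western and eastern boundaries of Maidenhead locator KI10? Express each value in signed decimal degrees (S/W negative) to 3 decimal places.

22.000, 24.000

Field K=10, I=8: +10·20° lon, +8·10° lat → SW at lon 20°, lat -10°.
Square 1, 0: +1·2° lon, +0·1° lat → SW at lon 22°, lat -10°.
Cell spans 2° lon × 1° lat.
west 22.000, east 24.000.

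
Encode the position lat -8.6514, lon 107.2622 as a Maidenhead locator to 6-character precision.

Offset from 180°W / 90°S: lon 287.2622°, lat 81.3486°.
Field (20°×10°, letters A–R): lon ⌊287.2622/20⌋ = 14 → O; lat ⌊81.3486/10⌋ = 8 → I.
Square (2°×1°, digits 0–9): lon ⌊7.2622/2⌋ = 3; lat ⌊1.3486/1⌋ = 1.
Subsquare (5′×2.5′, letters a–x): lon ⌊1.2622/0.0833333⌋ = 15 → p; lat ⌊0.3486/0.0416667⌋ = 8 → i.

OI31pi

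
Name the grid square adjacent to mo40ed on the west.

MO40dd

Longitude subsquare e = 4; −1 → 3 = d.
The latitude characters are unchanged.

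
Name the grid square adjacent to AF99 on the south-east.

Longitude square 9; +1 → 10, wraps to 0, carry into field.
Longitude field A = 0; +1 → 1 = B.
Latitude square 9; −1 → 8.

BF08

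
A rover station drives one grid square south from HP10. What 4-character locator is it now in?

HO19

Latitude square 0; −1 → -1, wraps to 9, carry into field.
Latitude field P = 15; −1 → 14 = O.
The longitude characters are unchanged.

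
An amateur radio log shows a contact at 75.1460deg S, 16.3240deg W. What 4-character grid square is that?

IB14

Offset from 180°W / 90°S: lon 163.68°, lat 14.85°.
Field (20°×10°, letters A–R): 163.68/20 → 8 → I, 14.85/10 → 1 → B; chars IB.
Square (2°×1°, digits 0–9): 3.68/2 → 1, 4.85/1 → 4; chars 14.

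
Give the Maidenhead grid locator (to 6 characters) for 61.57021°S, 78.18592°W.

FC08vk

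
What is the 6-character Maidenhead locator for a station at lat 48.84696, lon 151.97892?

Shift to the Maidenhead origin (180°W, 90°S): lon 331.9789, lat 138.8470.
Field (20°×10°, letters A–R): 331.9789/20 → 16 → Q, 138.8470/10 → 13 → N; chars QN.
Square (2°×1°, digits 0–9): 11.9789/2 → 5, 8.8470/1 → 8; chars 58.
Subsquare (5′×2.5′, letters a–x): 1.9789/0.0833333 → 23 → x, 0.8470/0.0416667 → 20 → u; chars xu.

QN58xu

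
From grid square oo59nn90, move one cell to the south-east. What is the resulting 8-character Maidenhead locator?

OO59om09

Longitude extended square 9; +1 → 10, wraps to 0, carry into subsquare.
Longitude subsquare n = 13; +1 → 14 = o.
Latitude extended square 0; −1 → -1, wraps to 9, carry into subsquare.
Latitude subsquare n = 13; −1 → 12 = m.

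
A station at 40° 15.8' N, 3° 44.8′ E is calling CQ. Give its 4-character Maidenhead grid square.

Offset from 180°W / 90°S: lon 183.75°, lat 130.26°.
Field (20°×10°, letters A–R): lon ⌊183.75/20⌋ = 9 → J; lat ⌊130.26/10⌋ = 13 → N.
Square (2°×1°, digits 0–9): lon ⌊3.75/2⌋ = 1; lat ⌊0.26/1⌋ = 0.

JN10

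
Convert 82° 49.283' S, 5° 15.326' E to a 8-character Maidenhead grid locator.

JA27pe02

Offset from 180°W / 90°S: lon 185.25543°, lat 7.17862°.
Field (20°×10°, letters A–R): lon ⌊185.25543/20⌋ = 9 → J; lat ⌊7.17862/10⌋ = 0 → A.
Square (2°×1°, digits 0–9): lon ⌊5.25543/2⌋ = 2; lat ⌊7.17862/1⌋ = 7.
Subsquare (5′×2.5′, letters a–x): lon ⌊1.25543/0.0833333⌋ = 15 → p; lat ⌊0.17862/0.0416667⌋ = 4 → e.
Extended square (30″×15″, digits 0–9): lon ⌊0.00543/0.00833333⌋ = 0; lat ⌊0.01195/0.00416667⌋ = 2.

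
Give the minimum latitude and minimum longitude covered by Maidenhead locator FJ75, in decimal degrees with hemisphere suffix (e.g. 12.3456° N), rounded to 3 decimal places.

5.000° N, 66.000° W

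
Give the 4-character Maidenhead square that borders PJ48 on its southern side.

Latitude square 8; −1 → 7.
The longitude characters are unchanged.

PJ47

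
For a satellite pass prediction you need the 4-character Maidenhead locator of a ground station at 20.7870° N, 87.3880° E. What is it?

NL30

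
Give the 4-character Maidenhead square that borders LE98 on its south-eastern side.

ME07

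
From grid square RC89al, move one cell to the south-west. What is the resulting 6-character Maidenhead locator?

Longitude subsquare a = 0; −1 → -1, wraps to 23 = x, carry into square.
Longitude square 8; −1 → 7.
Latitude subsquare l = 11; −1 → 10 = k.

RC79xk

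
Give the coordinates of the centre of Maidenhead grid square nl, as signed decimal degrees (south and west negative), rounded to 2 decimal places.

25.00, 90.00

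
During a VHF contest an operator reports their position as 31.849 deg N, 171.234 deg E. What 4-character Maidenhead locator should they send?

RM51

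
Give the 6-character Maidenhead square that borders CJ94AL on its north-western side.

Longitude subsquare a = 0; −1 → -1, wraps to 23 = x, carry into square.
Longitude square 9; −1 → 8.
Latitude subsquare l = 11; +1 → 12 = m.

CJ84xm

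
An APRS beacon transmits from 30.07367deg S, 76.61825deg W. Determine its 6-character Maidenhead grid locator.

FF19qw

Add 180° to longitude and 90° to latitude: 103.3817, 59.9263.
Field: lon ⌊103.3817/20⌋ = 5 → F; lat ⌊59.9263/10⌋ = 5 → F.
Square: lon ⌊3.3817/2⌋ = 1; lat ⌊9.9263/1⌋ = 9.
Subsquare: lon ⌊1.3817/0.0833333⌋ = 16 → q; lat ⌊0.9263/0.0416667⌋ = 22 → w.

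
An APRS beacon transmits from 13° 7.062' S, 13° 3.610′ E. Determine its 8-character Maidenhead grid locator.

Add 180° to longitude and 90° to latitude: 193.06017, 76.88230.
Field: lon ⌊193.06017/20⌋ = 9 → J; lat ⌊76.88230/10⌋ = 7 → H.
Square: lon ⌊13.06017/2⌋ = 6; lat ⌊6.88230/1⌋ = 6.
Subsquare: lon ⌊1.06017/0.0833333⌋ = 12 → m; lat ⌊0.88230/0.0416667⌋ = 21 → v.
Extended square: lon ⌊0.06017/0.00833333⌋ = 7; lat ⌊0.00730/0.00416667⌋ = 1.

JH66mv71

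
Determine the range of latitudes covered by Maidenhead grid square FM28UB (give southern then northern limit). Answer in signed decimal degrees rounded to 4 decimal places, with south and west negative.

Field F=5, M=12: +5·20° lon, +12·10° lat → SW at lon -80°, lat 30°.
Square 2, 8: +2·2° lon, +8·1° lat → SW at lon -76°, lat 38°.
Subsquare u=20, b=1: +20·0.0833333° lon, +1·0.0416667° lat → SW at lon -74.3333°, lat 38.0417°.
Cell spans 0.0833333° lon × 0.0416667° lat.
south 38.0417, north 38.0833.

38.0417, 38.0833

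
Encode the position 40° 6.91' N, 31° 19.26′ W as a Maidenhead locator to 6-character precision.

HN40ic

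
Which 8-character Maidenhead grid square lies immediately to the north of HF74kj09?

Latitude extended square 9; +1 → 10, wraps to 0, carry into subsquare.
Latitude subsquare j = 9; +1 → 10 = k.
The longitude characters are unchanged.

HF74kk00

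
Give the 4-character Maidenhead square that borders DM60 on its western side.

DM50

Longitude square 6; −1 → 5.
The latitude characters are unchanged.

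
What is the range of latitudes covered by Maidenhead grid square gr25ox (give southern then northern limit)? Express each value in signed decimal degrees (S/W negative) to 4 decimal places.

85.9583, 86.0000

Field G=6, R=17: +6·20° lon, +17·10° lat → SW at lon -60°, lat 80°.
Square 2, 5: +2·2° lon, +5·1° lat → SW at lon -56°, lat 85°.
Subsquare o=14, x=23: +14·0.0833333° lon, +23·0.0416667° lat → SW at lon -54.8333°, lat 85.9583°.
Cell spans 0.0833333° lon × 0.0416667° lat.
south 85.9583, north 86.0000.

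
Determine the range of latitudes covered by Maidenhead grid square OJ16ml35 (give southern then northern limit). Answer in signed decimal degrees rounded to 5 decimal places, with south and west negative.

6.47917, 6.48333

Field O=14, J=9: +14·20° lon, +9·10° lat → SW at lon 100°, lat 0°.
Square 1, 6: +1·2° lon, +6·1° lat → SW at lon 102°, lat 6°.
Subsquare m=12, l=11: +12·0.0833333° lon, +11·0.0416667° lat → SW at lon 103°, lat 6.45833°.
Extended square 3, 5: +3·0.00833333° lon, +5·0.00416667° lat → SW at lon 103.025°, lat 6.47917°.
Cell spans 0.00833333° lon × 0.00416667° lat.
south 6.47917, north 6.48333.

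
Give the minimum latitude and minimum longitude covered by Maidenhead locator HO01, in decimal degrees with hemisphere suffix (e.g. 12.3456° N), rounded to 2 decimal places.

51.00° N, 40.00° W

Field H=7, O=14: +7·20° lon, +14·10° lat → SW at lon -40°, lat 50°.
Square 0, 1: +0·2° lon, +1·1° lat → SW at lon -40°, lat 51°.
latitude 51.00° N, longitude 40.00° W.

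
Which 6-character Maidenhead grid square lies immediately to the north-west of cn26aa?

Longitude subsquare a = 0; −1 → -1, wraps to 23 = x, carry into square.
Longitude square 2; −1 → 1.
Latitude subsquare a = 0; +1 → 1 = b.

CN16xb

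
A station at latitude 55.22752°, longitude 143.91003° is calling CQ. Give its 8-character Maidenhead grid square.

QO15wf94

Offset from 180°W / 90°S: lon 323.91003°, lat 145.22752°.
Field (20°×10°, letters A–R): 323.91003/20 → 16 → Q, 145.22752/10 → 14 → O; chars QO.
Square (2°×1°, digits 0–9): 3.91003/2 → 1, 5.22752/1 → 5; chars 15.
Subsquare (5′×2.5′, letters a–x): 1.91003/0.0833333 → 22 → w, 0.22752/0.0416667 → 5 → f; chars wf.
Extended square (30″×15″, digits 0–9): 0.07670/0.00833333 → 9, 0.01919/0.00416667 → 4; chars 94.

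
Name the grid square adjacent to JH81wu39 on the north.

JH81wv30

Latitude extended square 9; +1 → 10, wraps to 0, carry into subsquare.
Latitude subsquare u = 20; +1 → 21 = v.
The longitude characters are unchanged.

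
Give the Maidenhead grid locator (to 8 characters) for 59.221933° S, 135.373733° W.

Offset from 180°W / 90°S: lon 44.62627°, lat 30.77807°.
Field: 44.62627/20 → 2 → C, 30.77807/10 → 3 → D; chars CD.
Square: 4.62627/2 → 2, 0.77807/1 → 0; chars 20.
Subsquare: 0.62627/0.0833333 → 7 → h, 0.77807/0.0416667 → 18 → s; chars hs.
Extended square: 0.04293/0.00833333 → 5, 0.02807/0.00416667 → 6; chars 56.

CD20hs56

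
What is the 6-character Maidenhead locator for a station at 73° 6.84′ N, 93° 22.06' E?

NQ63qc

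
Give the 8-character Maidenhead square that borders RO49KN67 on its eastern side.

RO49kn77

Longitude extended square 6; +1 → 7.
The latitude characters are unchanged.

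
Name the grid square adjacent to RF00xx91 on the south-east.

RF10ax00

Longitude extended square 9; +1 → 10, wraps to 0, carry into subsquare.
Longitude subsquare x = 23; +1 → 24, wraps to 0 = a, carry into square.
Longitude square 0; +1 → 1.
Latitude extended square 1; −1 → 0.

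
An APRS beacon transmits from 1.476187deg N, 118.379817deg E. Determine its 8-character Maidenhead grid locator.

Shift to the Maidenhead origin (180°W, 90°S): lon 298.37982, lat 91.47619.
Field (20°×10°, letters A–R): lon ⌊298.37982/20⌋ = 14 → O; lat ⌊91.47619/10⌋ = 9 → J.
Square (2°×1°, digits 0–9): lon ⌊18.37982/2⌋ = 9; lat ⌊1.47619/1⌋ = 1.
Subsquare (5′×2.5′, letters a–x): lon ⌊0.37982/0.0833333⌋ = 4 → e; lat ⌊0.47619/0.0416667⌋ = 11 → l.
Extended square (30″×15″, digits 0–9): lon ⌊0.04648/0.00833333⌋ = 5; lat ⌊0.01785/0.00416667⌋ = 4.

OJ91el54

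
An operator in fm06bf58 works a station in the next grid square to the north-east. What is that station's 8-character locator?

FM06bf69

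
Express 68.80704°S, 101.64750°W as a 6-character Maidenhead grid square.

DC91ee

Offset from 180°W / 90°S: lon 78.3525°, lat 21.1930°.
Field (20°×10°, letters A–R): lon ⌊78.3525/20⌋ = 3 → D; lat ⌊21.1930/10⌋ = 2 → C.
Square (2°×1°, digits 0–9): lon ⌊18.3525/2⌋ = 9; lat ⌊1.1930/1⌋ = 1.
Subsquare (5′×2.5′, letters a–x): lon ⌊0.3525/0.0833333⌋ = 4 → e; lat ⌊0.1930/0.0416667⌋ = 4 → e.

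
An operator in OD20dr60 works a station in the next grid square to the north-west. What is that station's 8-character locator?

Longitude extended square 6; −1 → 5.
Latitude extended square 0; +1 → 1.

OD20dr51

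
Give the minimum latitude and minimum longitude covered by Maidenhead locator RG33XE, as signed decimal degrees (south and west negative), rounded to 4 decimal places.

-26.8333, 167.9167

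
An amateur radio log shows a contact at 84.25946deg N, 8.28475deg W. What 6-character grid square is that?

IR54ug

Shift to the Maidenhead origin (180°W, 90°S): lon 171.7152, lat 174.2595.
Field (20°×10°, letters A–R): lon ⌊171.7152/20⌋ = 8 → I; lat ⌊174.2595/10⌋ = 17 → R.
Square (2°×1°, digits 0–9): lon ⌊11.7152/2⌋ = 5; lat ⌊4.2595/1⌋ = 4.
Subsquare (5′×2.5′, letters a–x): lon ⌊1.7152/0.0833333⌋ = 20 → u; lat ⌊0.2595/0.0416667⌋ = 6 → g.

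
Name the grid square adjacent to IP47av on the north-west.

Longitude subsquare a = 0; −1 → -1, wraps to 23 = x, carry into square.
Longitude square 4; −1 → 3.
Latitude subsquare v = 21; +1 → 22 = w.

IP37xw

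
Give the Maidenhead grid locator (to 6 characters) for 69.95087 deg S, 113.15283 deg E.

OC60nb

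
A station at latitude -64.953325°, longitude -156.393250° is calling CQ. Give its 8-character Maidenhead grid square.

BC15tb21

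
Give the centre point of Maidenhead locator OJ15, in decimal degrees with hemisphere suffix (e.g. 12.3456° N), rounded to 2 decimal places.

Field O=14, J=9: +14·20° lon, +9·10° lat → SW at lon 100°, lat 0°.
Square 1, 5: +1·2° lon, +5·1° lat → SW at lon 102°, lat 5°.
Cell spans 2° lon × 1° lat. Centre is SW corner plus half of each.
latitude 5.50° N, longitude 103.00° E.

5.50° N, 103.00° E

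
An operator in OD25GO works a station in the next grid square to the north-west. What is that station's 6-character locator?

Longitude subsquare g = 6; −1 → 5 = f.
Latitude subsquare o = 14; +1 → 15 = p.

OD25fp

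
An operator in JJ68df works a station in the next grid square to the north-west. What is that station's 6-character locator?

JJ68cg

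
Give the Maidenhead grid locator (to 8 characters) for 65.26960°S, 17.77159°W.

IC14cr75

Offset from 180°W / 90°S: lon 162.22841°, lat 24.73040°.
Field: 162.22841/20 → 8 → I, 24.73040/10 → 2 → C; chars IC.
Square: 2.22841/2 → 1, 4.73040/1 → 4; chars 14.
Subsquare: 0.22841/0.0833333 → 2 → c, 0.73040/0.0416667 → 17 → r; chars cr.
Extended square: 0.06174/0.00833333 → 7, 0.02207/0.00416667 → 5; chars 75.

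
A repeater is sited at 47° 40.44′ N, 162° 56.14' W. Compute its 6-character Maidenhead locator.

AN87mq

Add 180° to longitude and 90° to latitude: 17.0643, 137.6740.
Field: 17.0643/20 → 0 → A, 137.6740/10 → 13 → N; chars AN.
Square: 17.0643/2 → 8, 7.6740/1 → 7; chars 87.
Subsquare: 1.0643/0.0833333 → 12 → m, 0.6740/0.0416667 → 16 → q; chars mq.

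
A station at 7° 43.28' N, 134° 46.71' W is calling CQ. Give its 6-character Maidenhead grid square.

Shift to the Maidenhead origin (180°W, 90°S): lon 45.2215, lat 97.7213.
Field: 45.2215/20 → 2 → C, 97.7213/10 → 9 → J; chars CJ.
Square: 5.2215/2 → 2, 7.7213/1 → 7; chars 27.
Subsquare: 1.2215/0.0833333 → 14 → o, 0.7213/0.0416667 → 17 → r; chars or.

CJ27or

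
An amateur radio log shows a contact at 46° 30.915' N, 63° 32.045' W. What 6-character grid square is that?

FN86fm

Add 180° to longitude and 90° to latitude: 116.4659, 136.5153.
Field: 116.4659/20 → 5 → F, 136.5153/10 → 13 → N; chars FN.
Square: 16.4659/2 → 8, 6.5153/1 → 6; chars 86.
Subsquare: 0.4659/0.0833333 → 5 → f, 0.5153/0.0416667 → 12 → m; chars fm.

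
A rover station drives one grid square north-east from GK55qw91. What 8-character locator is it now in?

Longitude extended square 9; +1 → 10, wraps to 0, carry into subsquare.
Longitude subsquare q = 16; +1 → 17 = r.
Latitude extended square 1; +1 → 2.

GK55rw02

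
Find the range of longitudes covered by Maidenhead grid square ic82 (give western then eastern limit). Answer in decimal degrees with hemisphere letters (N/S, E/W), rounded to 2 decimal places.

4.00° W, 2.00° W

Field I=8, C=2: +8·20° lon, +2·10° lat → SW at lon -20°, lat -70°.
Square 8, 2: +8·2° lon, +2·1° lat → SW at lon -4°, lat -68°.
Cell spans 2° lon × 1° lat.
west 4.00° W, east 2.00° W.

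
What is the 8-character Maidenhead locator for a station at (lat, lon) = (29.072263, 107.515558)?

Add 180° to longitude and 90° to latitude: 287.51556, 119.07226.
Field: lon ⌊287.51556/20⌋ = 14 → O; lat ⌊119.07226/10⌋ = 11 → L.
Square: lon ⌊7.51556/2⌋ = 3; lat ⌊9.07226/1⌋ = 9.
Subsquare: lon ⌊1.51556/0.0833333⌋ = 18 → s; lat ⌊0.07226/0.0416667⌋ = 1 → b.
Extended square: lon ⌊0.01556/0.00833333⌋ = 1; lat ⌊0.03060/0.00416667⌋ = 7.

OL39sb17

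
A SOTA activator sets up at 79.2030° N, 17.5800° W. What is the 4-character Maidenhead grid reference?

IQ19

Shift to the Maidenhead origin (180°W, 90°S): lon 162.42, lat 169.20.
Field (20°×10°, letters A–R): 162.42/20 → 8 → I, 169.20/10 → 16 → Q; chars IQ.
Square (2°×1°, digits 0–9): 2.42/2 → 1, 9.20/1 → 9; chars 19.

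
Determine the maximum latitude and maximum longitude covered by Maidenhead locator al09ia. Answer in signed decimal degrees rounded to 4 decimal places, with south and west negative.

Field A=0, L=11: +0·20° lon, +11·10° lat → SW at lon -180°, lat 20°.
Square 0, 9: +0·2° lon, +9·1° lat → SW at lon -180°, lat 29°.
Subsquare i=8, a=0: +8·0.0833333° lon, +0·0.0416667° lat → SW at lon -179.333°, lat 29°.
Cell spans 0.0833333° lon × 0.0416667° lat. NE corner is SW corner plus one full cell.
latitude 29.0417, longitude -179.2500.

29.0417, -179.2500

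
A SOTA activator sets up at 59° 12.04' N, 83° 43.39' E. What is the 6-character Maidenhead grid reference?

Offset from 180°W / 90°S: lon 263.7232°, lat 149.2007°.
Field: lon ⌊263.7232/20⌋ = 13 → N; lat ⌊149.2007/10⌋ = 14 → O.
Square: lon ⌊3.7232/2⌋ = 1; lat ⌊9.2007/1⌋ = 9.
Subsquare: lon ⌊1.7232/0.0833333⌋ = 20 → u; lat ⌊0.2007/0.0416667⌋ = 4 → e.

NO19ue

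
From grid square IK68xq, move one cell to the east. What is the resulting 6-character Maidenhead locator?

Longitude subsquare x = 23; +1 → 24, wraps to 0 = a, carry into square.
Longitude square 6; +1 → 7.
The latitude characters are unchanged.

IK78aq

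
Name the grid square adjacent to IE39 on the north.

IF30

Latitude square 9; +1 → 10, wraps to 0, carry into field.
Latitude field E = 4; +1 → 5 = F.
The longitude characters are unchanged.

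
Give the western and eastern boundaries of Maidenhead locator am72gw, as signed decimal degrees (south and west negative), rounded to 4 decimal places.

-165.5000, -165.4167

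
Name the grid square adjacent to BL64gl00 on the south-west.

Longitude extended square 0; −1 → -1, wraps to 9, carry into subsquare.
Longitude subsquare g = 6; −1 → 5 = f.
Latitude extended square 0; −1 → -1, wraps to 9, carry into subsquare.
Latitude subsquare l = 11; −1 → 10 = k.

BL64fk99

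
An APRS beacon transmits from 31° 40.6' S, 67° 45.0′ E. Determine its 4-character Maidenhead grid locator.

Shift to the Maidenhead origin (180°W, 90°S): lon 247.75, lat 58.32.
Field: 247.75/20 → 12 → M, 58.32/10 → 5 → F; chars MF.
Square: 7.75/2 → 3, 8.32/1 → 8; chars 38.

MF38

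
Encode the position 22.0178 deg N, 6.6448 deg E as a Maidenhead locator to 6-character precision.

JL32ha

Offset from 180°W / 90°S: lon 186.6448°, lat 112.0178°.
Field: 186.6448/20 → 9 → J, 112.0178/10 → 11 → L; chars JL.
Square: 6.6448/2 → 3, 2.0178/1 → 2; chars 32.
Subsquare: 0.6448/0.0833333 → 7 → h, 0.0178/0.0416667 → 0 → a; chars ha.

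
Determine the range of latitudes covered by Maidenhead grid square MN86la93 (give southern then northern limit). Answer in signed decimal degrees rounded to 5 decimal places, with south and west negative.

46.01250, 46.01667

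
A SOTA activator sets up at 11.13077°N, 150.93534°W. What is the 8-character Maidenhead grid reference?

BK41md71

Add 180° to longitude and 90° to latitude: 29.06466, 101.13077.
Field: 29.06466/20 → 1 → B, 101.13077/10 → 10 → K; chars BK.
Square: 9.06466/2 → 4, 1.13077/1 → 1; chars 41.
Subsquare: 1.06466/0.0833333 → 12 → m, 0.13077/0.0416667 → 3 → d; chars md.
Extended square: 0.06466/0.00833333 → 7, 0.00577/0.00416667 → 1; chars 71.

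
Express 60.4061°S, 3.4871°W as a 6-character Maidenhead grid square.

IC89go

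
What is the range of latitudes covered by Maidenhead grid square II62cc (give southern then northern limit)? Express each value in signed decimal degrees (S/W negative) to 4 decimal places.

Field I=8, I=8: +8·20° lon, +8·10° lat → SW at lon -20°, lat -10°.
Square 6, 2: +6·2° lon, +2·1° lat → SW at lon -8°, lat -8°.
Subsquare c=2, c=2: +2·0.0833333° lon, +2·0.0416667° lat → SW at lon -7.83333°, lat -7.91667°.
Cell spans 0.0833333° lon × 0.0416667° lat.
south -7.9167, north -7.8750.

-7.9167, -7.8750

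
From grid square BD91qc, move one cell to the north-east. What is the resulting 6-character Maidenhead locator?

BD91rd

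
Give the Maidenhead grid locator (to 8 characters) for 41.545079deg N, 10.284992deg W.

IN41un50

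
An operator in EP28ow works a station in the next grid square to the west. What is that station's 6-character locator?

EP28nw

Longitude subsquare o = 14; −1 → 13 = n.
The latitude characters are unchanged.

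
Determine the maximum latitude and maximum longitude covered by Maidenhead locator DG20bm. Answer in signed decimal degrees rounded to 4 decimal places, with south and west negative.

-29.4583, -115.8333

Field D=3, G=6: +3·20° lon, +6·10° lat → SW at lon -120°, lat -30°.
Square 2, 0: +2·2° lon, +0·1° lat → SW at lon -116°, lat -30°.
Subsquare b=1, m=12: +1·0.0833333° lon, +12·0.0416667° lat → SW at lon -115.917°, lat -29.5°.
Cell spans 0.0833333° lon × 0.0416667° lat. NE corner is SW corner plus one full cell.
latitude -29.4583, longitude -115.8333.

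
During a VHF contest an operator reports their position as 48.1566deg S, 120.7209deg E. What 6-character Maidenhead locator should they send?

Add 180° to longitude and 90° to latitude: 300.7209, 41.8434.
Field (20°×10°, letters A–R): lon ⌊300.7209/20⌋ = 15 → P; lat ⌊41.8434/10⌋ = 4 → E.
Square (2°×1°, digits 0–9): lon ⌊0.7209/2⌋ = 0; lat ⌊1.8434/1⌋ = 1.
Subsquare (5′×2.5′, letters a–x): lon ⌊0.7209/0.0833333⌋ = 8 → i; lat ⌊0.8434/0.0416667⌋ = 20 → u.

PE01iu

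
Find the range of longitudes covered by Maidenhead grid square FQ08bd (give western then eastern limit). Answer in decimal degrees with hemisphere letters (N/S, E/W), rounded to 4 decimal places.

Field F=5, Q=16: +5·20° lon, +16·10° lat → SW at lon -80°, lat 70°.
Square 0, 8: +0·2° lon, +8·1° lat → SW at lon -80°, lat 78°.
Subsquare b=1, d=3: +1·0.0833333° lon, +3·0.0416667° lat → SW at lon -79.9167°, lat 78.125°.
Cell spans 0.0833333° lon × 0.0416667° lat.
west 79.9167° W, east 79.8333° W.

79.9167° W, 79.8333° W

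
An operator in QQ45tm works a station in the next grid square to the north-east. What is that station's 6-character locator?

Longitude subsquare t = 19; +1 → 20 = u.
Latitude subsquare m = 12; +1 → 13 = n.

QQ45un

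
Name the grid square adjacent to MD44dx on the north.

MD45da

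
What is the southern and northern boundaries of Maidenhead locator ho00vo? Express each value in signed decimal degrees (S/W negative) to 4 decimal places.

Field H=7, O=14: +7·20° lon, +14·10° lat → SW at lon -40°, lat 50°.
Square 0, 0: +0·2° lon, +0·1° lat → SW at lon -40°, lat 50°.
Subsquare v=21, o=14: +21·0.0833333° lon, +14·0.0416667° lat → SW at lon -38.25°, lat 50.5833°.
Cell spans 0.0833333° lon × 0.0416667° lat.
south 50.5833, north 50.6250.

50.5833, 50.6250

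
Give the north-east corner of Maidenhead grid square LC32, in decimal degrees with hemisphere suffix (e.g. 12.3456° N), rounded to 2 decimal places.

67.00° S, 48.00° E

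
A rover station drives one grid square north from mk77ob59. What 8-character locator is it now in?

MK77oc50

Latitude extended square 9; +1 → 10, wraps to 0, carry into subsquare.
Latitude subsquare b = 1; +1 → 2 = c.
The longitude characters are unchanged.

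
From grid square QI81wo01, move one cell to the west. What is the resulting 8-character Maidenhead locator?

QI81vo91

Longitude extended square 0; −1 → -1, wraps to 9, carry into subsquare.
Longitude subsquare w = 22; −1 → 21 = v.
The latitude characters are unchanged.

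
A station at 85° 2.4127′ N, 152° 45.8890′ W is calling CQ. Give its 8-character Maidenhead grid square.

BR35oa89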